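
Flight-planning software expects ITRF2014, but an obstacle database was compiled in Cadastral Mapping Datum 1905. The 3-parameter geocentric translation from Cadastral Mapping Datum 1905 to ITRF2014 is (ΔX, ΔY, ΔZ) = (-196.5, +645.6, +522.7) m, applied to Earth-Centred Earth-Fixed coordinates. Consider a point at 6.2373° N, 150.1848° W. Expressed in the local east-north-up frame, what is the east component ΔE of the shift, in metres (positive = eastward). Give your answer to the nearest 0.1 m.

At φ = 6.2373°, λ = -150.1848°: sin φ = 0.108647, cos φ = 0.994080, sin λ = -0.497204, cos λ = -0.867634.
ΔE = −sin λ·ΔX + cos λ·ΔY = −(-0.497204)·(-196.5) + (-0.867634)·(645.6) = -657.84 m.

ΔE = -657.8 m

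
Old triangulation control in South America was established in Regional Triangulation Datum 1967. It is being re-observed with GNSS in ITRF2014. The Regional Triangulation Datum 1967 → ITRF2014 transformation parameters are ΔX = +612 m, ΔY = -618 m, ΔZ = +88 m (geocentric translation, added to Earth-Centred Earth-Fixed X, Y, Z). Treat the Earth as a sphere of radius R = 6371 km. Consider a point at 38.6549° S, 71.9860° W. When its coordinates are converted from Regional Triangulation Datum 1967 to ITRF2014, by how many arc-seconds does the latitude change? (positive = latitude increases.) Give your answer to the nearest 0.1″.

sin φ = -0.624628, cos φ = 0.780922, sin λ = -0.950981, cos λ = 0.309249.
North component: ΔN = −sin φ cos λ·ΔX − sin φ sin λ·ΔY + cos φ·ΔZ = −(-0.624628)(0.309249)(612) − (-0.624628)(-0.950981)(-618) + (0.780922)(88) = 554.04 m.
1° of latitude spans πR/180 = 111195 m, so Δφ = 554.04 / 111195 × 3600 = 17.937″.

Δφ = 17.9″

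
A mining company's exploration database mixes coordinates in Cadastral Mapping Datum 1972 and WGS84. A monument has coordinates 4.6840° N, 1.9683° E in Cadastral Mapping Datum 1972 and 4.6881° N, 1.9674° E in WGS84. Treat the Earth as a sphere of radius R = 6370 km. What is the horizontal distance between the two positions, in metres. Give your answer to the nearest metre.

467 m

Δφ = 4.6881° − 4.6840° = +0.0041°; Δλ = 1.9674° − 1.9683° = -0.0009°.
1° along a meridian = πR/180 = 111177 m.
ΔN = Δφ × 111177 = 455.8 m; ΔE = Δλ × 111177 × cos(4.6840°) = -0.0009 × 111177 × 0.996660 = -99.7 m.
Distance = √(ΔE² + ΔN²) = √((-99.7)² + 455.8²) = 466.6 m.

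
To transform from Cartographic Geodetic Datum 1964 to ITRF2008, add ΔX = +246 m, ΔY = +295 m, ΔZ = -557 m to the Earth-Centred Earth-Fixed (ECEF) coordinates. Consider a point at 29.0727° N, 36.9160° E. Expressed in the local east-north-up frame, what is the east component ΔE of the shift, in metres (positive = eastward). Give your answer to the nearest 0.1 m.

At φ = 29.0727°, λ = 36.9160°: sin φ = 0.485919, cos φ = 0.874004, sin λ = 0.600644, cos λ = 0.799517.
ΔE = −sin λ·ΔX + cos λ·ΔY = −(0.600644)·(246) + (0.799517)·(295) = 88.10 m.

ΔE = 88.1 m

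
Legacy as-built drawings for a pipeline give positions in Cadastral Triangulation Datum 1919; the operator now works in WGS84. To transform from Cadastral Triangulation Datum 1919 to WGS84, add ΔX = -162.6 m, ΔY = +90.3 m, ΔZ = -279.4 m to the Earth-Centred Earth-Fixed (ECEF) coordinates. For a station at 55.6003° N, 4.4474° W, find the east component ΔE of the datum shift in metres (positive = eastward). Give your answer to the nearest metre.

ΔE = 77 m

At φ = 55.6003°, λ = -4.4474°: sin φ = 0.825116, cos φ = 0.564963, sin λ = -0.077544, cos λ = 0.996989.
ΔE = −sin λ·ΔX + cos λ·ΔY = −(-0.077544)·(-162.6) + (0.996989)·(90.3) = 77.42 m.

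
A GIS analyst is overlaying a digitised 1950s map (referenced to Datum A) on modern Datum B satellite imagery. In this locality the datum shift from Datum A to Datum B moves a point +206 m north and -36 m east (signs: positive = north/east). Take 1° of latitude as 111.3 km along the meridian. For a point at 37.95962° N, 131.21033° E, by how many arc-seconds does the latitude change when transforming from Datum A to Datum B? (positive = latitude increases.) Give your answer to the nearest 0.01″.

Δφ = 6.66″

1° of latitude = 111.3 km, so Δφ = 206.0 / 111300 = 0.0018509° = 6.663″.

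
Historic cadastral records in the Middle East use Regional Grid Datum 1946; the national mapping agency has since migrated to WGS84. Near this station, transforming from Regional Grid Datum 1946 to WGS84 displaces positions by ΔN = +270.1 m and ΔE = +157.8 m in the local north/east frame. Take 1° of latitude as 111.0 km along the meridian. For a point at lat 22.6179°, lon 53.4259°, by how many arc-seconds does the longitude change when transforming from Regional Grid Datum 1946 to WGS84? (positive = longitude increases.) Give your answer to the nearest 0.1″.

Δλ = 5.5″

At latitude 22.6179°, cos φ = 0.923090.
1° of longitude at this latitude = 111.0 × cos φ = 102.46 km, so Δλ = 157.8 / 102463.0 = 0.0015401° = 5.544″.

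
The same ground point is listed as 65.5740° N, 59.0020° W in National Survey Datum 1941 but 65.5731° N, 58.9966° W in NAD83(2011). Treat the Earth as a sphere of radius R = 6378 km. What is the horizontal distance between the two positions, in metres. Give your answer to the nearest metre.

268 m

Δφ = 65.5731° − 65.5740° = -0.0009°; Δλ = -58.9966° − -59.0020° = +0.0054°.
1° along a meridian = πR/180 = 111317 m.
ΔN = Δφ × 111317 = -100.2 m; ΔE = Δλ × 111317 × cos(65.5740°) = +0.0054 × 111317 × 0.413518 = 248.6 m.
Distance = √(ΔE² + ΔN²) = √(248.6² + (-100.2)²) = 268.0 m.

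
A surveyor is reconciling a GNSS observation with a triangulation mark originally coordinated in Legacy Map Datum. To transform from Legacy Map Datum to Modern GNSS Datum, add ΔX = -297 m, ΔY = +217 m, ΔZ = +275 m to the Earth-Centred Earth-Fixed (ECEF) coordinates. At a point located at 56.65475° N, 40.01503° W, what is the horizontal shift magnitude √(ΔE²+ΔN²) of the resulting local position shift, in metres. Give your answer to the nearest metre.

The local east axis at (φ, λ) is (−sin λ, cos λ, 0), so ΔE = −sin(-40.01503°)·(-297) + cos(-40.01503°)·217 = -24.77 m.
The local north axis is (−sin φ cos λ, −sin φ sin λ, cos φ), giving ΔN = 190.018 + 116.558 + 151.163 = 457.74 m.
Horizontal magnitude = √(ΔE² + ΔN²) = √((-24.77)² + 457.74²) = 458.41 m.

458 m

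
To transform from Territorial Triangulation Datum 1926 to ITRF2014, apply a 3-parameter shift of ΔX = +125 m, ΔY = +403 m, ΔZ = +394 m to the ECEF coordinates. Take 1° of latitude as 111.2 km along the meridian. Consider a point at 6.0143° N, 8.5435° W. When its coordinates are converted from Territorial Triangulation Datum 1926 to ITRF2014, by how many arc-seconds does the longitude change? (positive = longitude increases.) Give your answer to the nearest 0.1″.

sin φ = 0.104777, cos φ = 0.994496, sin λ = -0.148560, cos λ = 0.988903.
East component: ΔE = −sin λ·ΔX + cos λ·ΔY = −(-0.148560)(125) + (0.988903)(403) = 417.10 m.
1° of latitude spans 111200 m; at latitude φ, 1° of longitude spans that × cos φ = 110587.9 m, so Δλ = 417.10 / 110587.9 × 3600 = 13.578″.

Δλ = 13.6″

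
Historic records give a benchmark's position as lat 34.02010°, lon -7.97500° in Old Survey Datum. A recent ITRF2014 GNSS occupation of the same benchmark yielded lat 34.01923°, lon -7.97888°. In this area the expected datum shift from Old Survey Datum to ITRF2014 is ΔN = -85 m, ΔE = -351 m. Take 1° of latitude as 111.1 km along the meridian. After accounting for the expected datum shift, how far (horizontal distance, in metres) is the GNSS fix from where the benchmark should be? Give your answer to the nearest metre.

Observed coordinate differences: Δφ = -0.00087°, Δλ = -0.00388°.
Converting to metres (1° lat = 111100 m, cos φ = 0.828841): observed ΔN = -96.7 m, observed ΔE = -357.3 m.
Subtracting the expected shift leaves a residual of -96.7 − (-85) = -11.7 m north and -357.3 − (-351) = -6.3 m east.
Residual distance = √((-11.7)² + (-6.3)²) = 13.2 m.

13 m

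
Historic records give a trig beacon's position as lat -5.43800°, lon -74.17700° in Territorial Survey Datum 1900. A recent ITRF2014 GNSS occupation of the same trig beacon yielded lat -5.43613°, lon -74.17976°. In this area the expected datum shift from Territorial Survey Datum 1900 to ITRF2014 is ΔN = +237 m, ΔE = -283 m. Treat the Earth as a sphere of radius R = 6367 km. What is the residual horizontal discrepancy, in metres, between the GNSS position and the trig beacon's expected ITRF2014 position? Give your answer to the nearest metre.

37 m

Observed coordinate differences: Δφ = +0.00187°, Δλ = -0.00276°.
Converting to metres (1° lat = 111125 m, cos φ = 0.995499): observed ΔN = 207.8 m, observed ΔE = -305.3 m.
Subtracting the expected shift leaves a residual of 207.8 − (237) = -29.2 m north and -305.3 − (-283) = -22.3 m east.
Residual distance = √((-29.2)² + (-22.3)²) = 36.8 m.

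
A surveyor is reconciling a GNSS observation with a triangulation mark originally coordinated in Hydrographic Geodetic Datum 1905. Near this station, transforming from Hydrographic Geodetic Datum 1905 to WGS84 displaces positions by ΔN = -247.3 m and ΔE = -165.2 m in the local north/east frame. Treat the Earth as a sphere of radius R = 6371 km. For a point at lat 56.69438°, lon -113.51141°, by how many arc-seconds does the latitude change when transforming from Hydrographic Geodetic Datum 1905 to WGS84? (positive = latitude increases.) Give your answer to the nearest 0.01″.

Δφ = -8.01″

On a sphere of radius R, 1 rad of latitude = R, so Δφ = ΔN / R = -247.3 / 6371000 = -3.8817e-05 rad = -8.006″.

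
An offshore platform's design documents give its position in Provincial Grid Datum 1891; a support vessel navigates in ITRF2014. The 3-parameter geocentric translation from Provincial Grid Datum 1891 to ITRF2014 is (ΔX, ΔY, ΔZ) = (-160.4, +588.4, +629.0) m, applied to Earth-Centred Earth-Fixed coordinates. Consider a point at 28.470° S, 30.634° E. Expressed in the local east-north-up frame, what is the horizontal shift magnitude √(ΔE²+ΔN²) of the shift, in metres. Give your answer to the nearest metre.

The local east axis at (φ, λ) is (−sin λ, cos λ, 0), so ΔE = −sin(30.634°)·(-160.4) + cos(30.634°)·588.4 = 588.01 m.
The local north axis is (−sin φ cos λ, −sin φ sin λ, cos φ), giving ΔN = -65.791 + 142.924 + 552.933 = 630.07 m.
Horizontal magnitude = √(ΔE² + ΔN²) = √(588.01² + 630.07²) = 861.83 m.

862 m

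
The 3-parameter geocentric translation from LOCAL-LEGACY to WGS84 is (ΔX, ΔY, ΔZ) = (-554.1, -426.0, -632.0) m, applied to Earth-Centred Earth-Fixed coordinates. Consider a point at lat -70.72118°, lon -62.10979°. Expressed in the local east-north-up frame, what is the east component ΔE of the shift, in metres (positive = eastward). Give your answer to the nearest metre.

ΔE = -689 m

The local east axis at (φ, λ) is (−sin λ, cos λ, 0), so ΔE = −sin(-62.10979°)·(-554.1) + cos(-62.10979°)·(-426.0) = -689.01 m.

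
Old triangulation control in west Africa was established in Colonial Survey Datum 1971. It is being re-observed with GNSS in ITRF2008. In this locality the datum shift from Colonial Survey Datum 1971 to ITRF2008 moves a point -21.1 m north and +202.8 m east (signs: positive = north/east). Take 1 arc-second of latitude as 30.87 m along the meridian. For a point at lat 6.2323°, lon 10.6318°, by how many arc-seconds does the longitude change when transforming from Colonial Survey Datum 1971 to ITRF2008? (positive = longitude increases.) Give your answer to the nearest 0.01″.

Δλ = 6.61″

At latitude 6.2323°, cos φ = 0.994090.
1″ of longitude at this latitude = 30.87 × cos φ = 30.6876 m, so Δλ = 202.8 / 30.6876 = 6.609″.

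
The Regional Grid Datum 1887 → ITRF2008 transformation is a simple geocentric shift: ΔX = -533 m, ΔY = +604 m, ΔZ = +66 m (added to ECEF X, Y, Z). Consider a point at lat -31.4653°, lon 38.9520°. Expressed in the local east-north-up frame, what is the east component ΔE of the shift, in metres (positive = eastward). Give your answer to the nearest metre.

ΔE = 805 m

The local east axis at (φ, λ) is (−sin λ, cos λ, 0), so ΔE = −sin(38.9520°)·(-533) + cos(38.9520°)·604 = 804.80 m.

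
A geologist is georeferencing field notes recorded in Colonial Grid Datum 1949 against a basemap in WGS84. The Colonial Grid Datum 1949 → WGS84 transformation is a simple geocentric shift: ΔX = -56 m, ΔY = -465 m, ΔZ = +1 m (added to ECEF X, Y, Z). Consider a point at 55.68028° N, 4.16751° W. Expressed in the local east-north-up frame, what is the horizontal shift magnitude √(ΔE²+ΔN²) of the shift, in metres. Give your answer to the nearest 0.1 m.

468.2 m

At φ = 55.68028°, λ = -4.16751°: sin φ = 0.825904, cos φ = 0.563810, sin λ = -0.072673, cos λ = 0.997356.
ΔE = −sin λ·ΔX + cos λ·ΔY = −(-0.072673)·(-56) + (0.997356)·(-465) = -467.84 m.
ΔN = −sin φ cos λ·ΔX − sin φ sin λ·ΔY + cos φ·ΔZ = −(0.825904)(0.997356)(-56) − (0.825904)(-0.072673)(-465) + (0.563810)(1) = 18.78 m.
Horizontal magnitude = √(ΔE² + ΔN²) = √((-467.84)² + 18.78²) = 468.22 m.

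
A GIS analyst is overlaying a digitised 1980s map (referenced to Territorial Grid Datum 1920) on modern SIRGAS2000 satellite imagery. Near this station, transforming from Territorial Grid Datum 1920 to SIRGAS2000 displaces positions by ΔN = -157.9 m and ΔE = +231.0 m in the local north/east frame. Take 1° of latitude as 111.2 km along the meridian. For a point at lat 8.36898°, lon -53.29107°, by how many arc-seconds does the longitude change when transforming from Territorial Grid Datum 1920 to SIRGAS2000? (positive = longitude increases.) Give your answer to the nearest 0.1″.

At latitude 8.36898°, cos φ = 0.989351.
1° of longitude at this latitude = 111.2 × cos φ = 110.02 km, so Δλ = 231.0 / 110015.9 = 0.0020997° = 7.559″.

Δλ = 7.6″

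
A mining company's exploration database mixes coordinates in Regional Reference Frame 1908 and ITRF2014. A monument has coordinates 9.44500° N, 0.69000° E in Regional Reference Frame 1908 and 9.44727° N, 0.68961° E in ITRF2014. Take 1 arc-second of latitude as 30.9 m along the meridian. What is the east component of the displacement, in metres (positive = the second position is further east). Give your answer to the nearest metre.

Δφ = 9.44727° − 9.44500° = +0.00227°; Δλ = 0.68961° − 0.69000° = -0.00039°.
1° of latitude = 3600 × 30.90 = 111240 m.
ΔN = Δφ × 111240 = 252.5 m; ΔE = Δλ × 111240 × cos(9.44500°) = -0.00039 × 111240 × 0.986444 = -42.8 m.

ΔE = -43 m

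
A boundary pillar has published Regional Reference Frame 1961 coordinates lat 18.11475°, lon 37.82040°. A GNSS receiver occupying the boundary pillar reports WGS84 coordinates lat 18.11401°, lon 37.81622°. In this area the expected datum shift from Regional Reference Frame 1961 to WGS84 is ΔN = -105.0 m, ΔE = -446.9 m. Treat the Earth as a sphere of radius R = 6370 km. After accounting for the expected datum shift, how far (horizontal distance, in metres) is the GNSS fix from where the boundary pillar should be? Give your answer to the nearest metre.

23 m

Observed coordinate differences: Δφ = -0.00074°, Δλ = -0.00418°.
Converting to metres (1° lat = 111177 m, cos φ = 0.950436): observed ΔN = -82.3 m, observed ΔE = -441.7 m.
Subtracting the expected shift leaves a residual of -82.3 − (-105.0) = 22.7 m north and -441.7 − (-446.9) = 5.2 m east.
Residual distance = √(22.7² + 5.2²) = 23.3 m.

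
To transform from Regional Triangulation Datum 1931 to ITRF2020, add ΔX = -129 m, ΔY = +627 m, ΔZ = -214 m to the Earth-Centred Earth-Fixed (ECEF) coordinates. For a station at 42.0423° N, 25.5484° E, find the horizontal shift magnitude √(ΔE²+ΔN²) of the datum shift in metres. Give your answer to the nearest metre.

674 m

At φ = 42.0423°, λ = 25.5484°: sin φ = 0.669679, cos φ = 0.742651, sin λ = 0.431273, cos λ = 0.902221.
ΔE = −sin λ·ΔX + cos λ·ΔY = −(0.431273)·(-129) + (0.902221)·(627) = 621.33 m.
ΔN = −sin φ cos λ·ΔX − sin φ sin λ·ΔY + cos φ·ΔZ = −(0.669679)(0.902221)(-129) − (0.669679)(0.431273)(627) + (0.742651)(-214) = -262.07 m.
Horizontal magnitude = √(ΔE² + ΔN²) = √(621.33² + (-262.07)²) = 674.34 m.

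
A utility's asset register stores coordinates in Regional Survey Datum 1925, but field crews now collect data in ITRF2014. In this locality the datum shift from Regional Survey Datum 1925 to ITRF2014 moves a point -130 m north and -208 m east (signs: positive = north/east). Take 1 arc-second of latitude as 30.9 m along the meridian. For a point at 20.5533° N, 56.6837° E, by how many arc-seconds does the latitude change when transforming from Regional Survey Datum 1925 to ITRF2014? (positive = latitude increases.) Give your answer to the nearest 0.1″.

1″ of latitude = 30.90 m, so Δφ = -130.0 / 30.90 = -4.207″.

Δφ = -4.2″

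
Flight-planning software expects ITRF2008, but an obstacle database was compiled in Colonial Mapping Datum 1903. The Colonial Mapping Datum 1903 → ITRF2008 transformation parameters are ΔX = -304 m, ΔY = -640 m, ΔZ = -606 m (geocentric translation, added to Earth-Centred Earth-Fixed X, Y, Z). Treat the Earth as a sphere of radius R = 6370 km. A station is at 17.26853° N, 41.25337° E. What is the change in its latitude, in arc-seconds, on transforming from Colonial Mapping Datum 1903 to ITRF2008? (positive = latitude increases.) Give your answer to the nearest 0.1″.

sin φ = 0.296850, cos φ = 0.954924, sin λ = 0.659390, cos λ = 0.751801.
North component: ΔN = −sin φ cos λ·ΔX − sin φ sin λ·ΔY + cos φ·ΔZ = −(0.296850)(0.751801)(-304) − (0.296850)(0.659390)(-640) + (0.954924)(-606) = -385.57 m.
1° of latitude spans πR/180 = 111177 m, so Δφ = -385.57 / 111177 × 3600 = -12.485″.

Δφ = -12.5″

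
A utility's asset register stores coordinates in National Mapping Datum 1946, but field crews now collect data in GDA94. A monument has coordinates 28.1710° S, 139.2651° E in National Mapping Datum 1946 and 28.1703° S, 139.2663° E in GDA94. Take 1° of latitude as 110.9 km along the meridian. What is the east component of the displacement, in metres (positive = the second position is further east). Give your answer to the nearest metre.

ΔE = 117 m

Δφ = -28.1703° − -28.1710° = +0.0007°; Δλ = 139.2663° − 139.2651° = +0.0012°.
ΔN = Δφ × 110900 = 77.6 m; ΔE = Δλ × 110900 × cos(-28.1710°) = +0.0012 × 110900 × 0.881543 = 117.3 m.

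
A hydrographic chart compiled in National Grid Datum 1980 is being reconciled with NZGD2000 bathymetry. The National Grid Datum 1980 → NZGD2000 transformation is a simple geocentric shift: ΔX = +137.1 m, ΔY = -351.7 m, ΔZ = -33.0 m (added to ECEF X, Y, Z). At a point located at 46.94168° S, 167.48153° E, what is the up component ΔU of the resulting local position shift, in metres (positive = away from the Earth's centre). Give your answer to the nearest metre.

At φ = -46.94168°, λ = 167.48153°: sin φ = -0.730659, cos φ = 0.682742, sin λ = 0.216754, cos λ = -0.976226.
ΔU = cos φ cos λ·ΔX + cos φ sin λ·ΔY + sin φ·ΔZ = (0.682742)(-0.976226)(137.1) + (0.682742)(0.216754)(-351.7) + (-0.730659)(-33.0) = -119.31 m.

ΔU = -119 m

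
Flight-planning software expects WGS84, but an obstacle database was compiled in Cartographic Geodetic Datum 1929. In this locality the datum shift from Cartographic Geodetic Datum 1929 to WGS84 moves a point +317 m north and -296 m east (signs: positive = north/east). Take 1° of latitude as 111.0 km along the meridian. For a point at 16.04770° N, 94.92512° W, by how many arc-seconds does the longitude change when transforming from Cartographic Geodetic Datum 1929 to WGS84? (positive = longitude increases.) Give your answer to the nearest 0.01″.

At latitude 16.04770°, cos φ = 0.961032.
1° of longitude at this latitude = 111.0 × cos φ = 106.67 km, so Δλ = -296.0 / 106674.5 = -0.0027748° = -9.989″.

Δλ = -9.99″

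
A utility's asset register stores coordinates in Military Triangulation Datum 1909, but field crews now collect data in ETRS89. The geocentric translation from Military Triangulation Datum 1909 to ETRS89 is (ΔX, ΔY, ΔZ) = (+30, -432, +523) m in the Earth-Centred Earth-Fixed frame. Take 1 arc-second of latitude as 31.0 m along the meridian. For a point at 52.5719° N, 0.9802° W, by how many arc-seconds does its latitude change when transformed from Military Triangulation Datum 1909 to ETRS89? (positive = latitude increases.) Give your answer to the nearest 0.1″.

Δφ = 9.3″

sin φ = 0.794117, cos φ = 0.607765, sin λ = -0.017107, cos λ = 0.999854.
North component: ΔN = −sin φ cos λ·ΔX − sin φ sin λ·ΔY + cos φ·ΔZ = −(0.794117)(0.999854)(30) − (0.794117)(-0.017107)(-432) + (0.607765)(523) = 288.17 m.
1° of latitude spans 3600 × 31.00 = 111600 m, so Δφ = 288.17 / 111600 × 3600 = 9.296″.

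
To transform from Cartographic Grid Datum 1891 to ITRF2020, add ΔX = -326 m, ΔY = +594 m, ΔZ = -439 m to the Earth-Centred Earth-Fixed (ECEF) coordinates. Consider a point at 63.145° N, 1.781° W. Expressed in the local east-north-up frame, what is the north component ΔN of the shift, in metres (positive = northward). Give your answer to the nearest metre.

The local north axis is (−sin φ cos λ, −sin φ sin λ, cos φ), giving ΔN = 290.701 + 16.470 − 198.311 = 108.86 m.

ΔN = 109 m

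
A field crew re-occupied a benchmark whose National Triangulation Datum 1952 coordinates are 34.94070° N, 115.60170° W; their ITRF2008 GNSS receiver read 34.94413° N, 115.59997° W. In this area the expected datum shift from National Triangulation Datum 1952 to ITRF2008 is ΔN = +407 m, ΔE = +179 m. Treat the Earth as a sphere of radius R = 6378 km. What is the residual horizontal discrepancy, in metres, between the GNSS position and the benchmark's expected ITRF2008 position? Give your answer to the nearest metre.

Observed coordinate differences: Δφ = +0.00343°, Δλ = +0.00173°.
Converting to metres (1° lat = 111317 m, cos φ = 0.819745): observed ΔN = 381.8 m, observed ΔE = 157.9 m.
Subtracting the expected shift leaves a residual of 381.8 − (407) = -25.2 m north and 157.9 − (179) = -21.1 m east.
Residual distance = √((-25.2)² + (-21.1)²) = 32.9 m.

33 m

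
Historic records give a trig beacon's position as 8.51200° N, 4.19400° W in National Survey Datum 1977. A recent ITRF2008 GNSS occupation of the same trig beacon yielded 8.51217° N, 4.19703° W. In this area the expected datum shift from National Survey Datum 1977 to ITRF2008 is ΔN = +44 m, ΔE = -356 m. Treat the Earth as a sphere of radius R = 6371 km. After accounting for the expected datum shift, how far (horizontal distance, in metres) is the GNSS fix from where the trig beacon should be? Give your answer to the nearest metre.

Observed coordinate differences: Δφ = +0.00017°, Δλ = -0.00303°.
Converting to metres (1° lat = 111195 m, cos φ = 0.988985): observed ΔN = 18.9 m, observed ΔE = -333.2 m.
Subtracting the expected shift leaves a residual of 18.9 − (44) = -25.1 m north and -333.2 − (-356) = 22.8 m east.
Residual distance = √((-25.1)² + 22.8²) = 33.9 m.

34 m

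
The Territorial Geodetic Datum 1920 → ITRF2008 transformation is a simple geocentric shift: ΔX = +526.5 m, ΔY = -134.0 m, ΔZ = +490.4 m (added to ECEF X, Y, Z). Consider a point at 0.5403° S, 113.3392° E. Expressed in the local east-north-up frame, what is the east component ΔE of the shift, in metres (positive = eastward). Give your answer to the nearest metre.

At φ = -0.5403°, λ = 113.3392°: sin φ = -0.009430, cos φ = 0.999956, sin λ = 0.918176, cos λ = -0.396174.
ΔE = −sin λ·ΔX + cos λ·ΔY = −(0.918176)·(526.5) + (-0.396174)·(-134.0) = -430.33 m.

ΔE = -430 m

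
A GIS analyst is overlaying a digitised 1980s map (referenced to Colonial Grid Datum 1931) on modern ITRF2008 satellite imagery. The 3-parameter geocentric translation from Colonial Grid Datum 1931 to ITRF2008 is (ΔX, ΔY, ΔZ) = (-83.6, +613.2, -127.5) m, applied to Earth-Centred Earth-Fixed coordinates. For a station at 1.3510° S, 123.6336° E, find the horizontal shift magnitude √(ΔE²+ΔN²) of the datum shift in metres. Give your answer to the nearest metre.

At φ = -1.3510°, λ = 123.6336°: sin φ = -0.023577, cos φ = 0.999722, sin λ = 0.832597, cos λ = -0.553880.
ΔE = −sin λ·ΔX + cos λ·ΔY = −(0.832597)·(-83.6) + (-0.553880)·(613.2) = -270.03 m.
ΔN = −sin φ cos λ·ΔX − sin φ sin λ·ΔY + cos φ·ΔZ = −(-0.023577)(-0.553880)(-83.6) − (-0.023577)(0.832597)(613.2) + (0.999722)(-127.5) = -114.34 m.
Horizontal magnitude = √(ΔE² + ΔN²) = √((-270.03)² + (-114.34)²) = 293.24 m.

293 m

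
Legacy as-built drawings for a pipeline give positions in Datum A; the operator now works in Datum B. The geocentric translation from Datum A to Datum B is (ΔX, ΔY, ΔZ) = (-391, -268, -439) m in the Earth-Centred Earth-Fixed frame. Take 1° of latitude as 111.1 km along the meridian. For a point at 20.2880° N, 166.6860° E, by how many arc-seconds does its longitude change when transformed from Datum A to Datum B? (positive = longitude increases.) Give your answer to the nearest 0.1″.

Δλ = 12.1″

sin φ = 0.346739, cos φ = 0.937962, sin λ = 0.230288, cos λ = -0.973123.
East component: ΔE = −sin λ·ΔX + cos λ·ΔY = −(0.230288)(-391) + (-0.973123)(-268) = 350.84 m.
1° of latitude spans 111100 m; at latitude φ, 1° of longitude spans that × cos φ = 104207.5 m, so Δλ = 350.84 / 104207.5 × 3600 = 12.120″.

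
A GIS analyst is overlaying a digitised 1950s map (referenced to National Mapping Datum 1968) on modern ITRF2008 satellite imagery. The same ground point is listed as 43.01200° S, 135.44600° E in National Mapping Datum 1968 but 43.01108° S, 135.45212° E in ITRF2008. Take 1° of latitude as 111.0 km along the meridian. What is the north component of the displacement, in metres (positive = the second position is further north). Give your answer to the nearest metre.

Δφ = -43.01108° − -43.01200° = +0.00092°; Δλ = 135.45212° − 135.44600° = +0.00612°.
ΔN = Δφ × 111000 = 102.1 m; ΔE = Δλ × 111000 × cos(-43.01200°) = +0.00612 × 111000 × 0.731211 = 496.7 m.

ΔN = 102 m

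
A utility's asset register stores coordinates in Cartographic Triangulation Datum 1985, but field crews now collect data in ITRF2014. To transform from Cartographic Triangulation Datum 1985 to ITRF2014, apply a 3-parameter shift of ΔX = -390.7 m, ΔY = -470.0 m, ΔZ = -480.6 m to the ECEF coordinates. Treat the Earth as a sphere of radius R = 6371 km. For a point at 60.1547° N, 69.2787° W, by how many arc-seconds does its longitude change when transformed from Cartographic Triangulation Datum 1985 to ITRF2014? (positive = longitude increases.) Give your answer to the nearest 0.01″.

Δλ = -34.59″

sin φ = 0.867372, cos φ = 0.497660, sin λ = -0.935313, cos λ = 0.353823.
East component: ΔE = −sin λ·ΔX + cos λ·ΔY = −(-0.935313)(-390.7) + (0.353823)(-470.0) = -531.72 m.
1° of latitude spans πR/180 = 111195 m; at latitude φ, 1° of longitude spans that × cos φ = 55337.3 m, so Δλ = -531.72 / 55337.3 × 3600 = -34.592″.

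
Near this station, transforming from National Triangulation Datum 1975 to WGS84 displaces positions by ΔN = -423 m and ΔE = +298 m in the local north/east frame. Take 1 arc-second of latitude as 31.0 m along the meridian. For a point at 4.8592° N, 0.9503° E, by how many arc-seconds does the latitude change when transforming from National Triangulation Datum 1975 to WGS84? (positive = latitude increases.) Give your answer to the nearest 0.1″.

1″ of latitude = 31.00 m, so Δφ = -423.0 / 31.00 = -13.645″.

Δφ = -13.6″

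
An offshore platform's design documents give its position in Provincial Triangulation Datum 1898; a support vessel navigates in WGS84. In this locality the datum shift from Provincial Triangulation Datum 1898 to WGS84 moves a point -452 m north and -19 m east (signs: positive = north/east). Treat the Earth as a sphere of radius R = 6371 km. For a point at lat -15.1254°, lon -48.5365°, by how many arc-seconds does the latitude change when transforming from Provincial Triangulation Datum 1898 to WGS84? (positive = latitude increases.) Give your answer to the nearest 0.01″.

On a sphere of radius R, 1 rad of latitude = R, so Δφ = ΔN / R = -452.0 / 6371000 = -7.0946e-05 rad = -14.634″.

Δφ = -14.63″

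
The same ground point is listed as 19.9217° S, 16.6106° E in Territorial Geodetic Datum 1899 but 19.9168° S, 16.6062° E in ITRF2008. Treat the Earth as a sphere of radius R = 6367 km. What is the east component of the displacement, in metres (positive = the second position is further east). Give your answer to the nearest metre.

Δφ = -19.9168° − -19.9217° = +0.0049°; Δλ = 16.6062° − 16.6106° = -0.0044°.
1° along a meridian = πR/180 = 111125 m.
ΔN = Δφ × 111125 = 544.5 m; ΔE = Δλ × 111125 × cos(-19.9217°) = -0.0044 × 111125 × 0.940159 = -459.7 m.

ΔE = -460 m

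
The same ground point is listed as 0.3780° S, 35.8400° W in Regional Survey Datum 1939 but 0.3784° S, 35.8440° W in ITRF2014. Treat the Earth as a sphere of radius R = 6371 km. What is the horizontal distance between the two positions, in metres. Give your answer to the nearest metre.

Δφ = -0.3784° − -0.3780° = -0.0004°; Δλ = -35.8440° − -35.8400° = -0.0040°.
1° along a meridian = πR/180 = 111195 m.
ΔN = Δφ × 111195 = -44.5 m; ΔE = Δλ × 111195 × cos(-0.3780°) = -0.0040 × 111195 × 0.999978 = -444.8 m.
Distance = √(ΔE² + ΔN²) = √((-444.8)² + (-44.5)²) = 447.0 m.

447 m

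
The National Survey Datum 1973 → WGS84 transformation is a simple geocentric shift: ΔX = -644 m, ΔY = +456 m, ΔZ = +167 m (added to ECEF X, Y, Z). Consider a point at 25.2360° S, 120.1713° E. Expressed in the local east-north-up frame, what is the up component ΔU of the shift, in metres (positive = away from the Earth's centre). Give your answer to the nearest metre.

ΔU = 578 m

At φ = -25.2360°, λ = 120.1713°: sin φ = -0.426348, cos φ = 0.904559, sin λ = 0.864527, cos λ = -0.502587.
ΔU = cos φ cos λ·ΔX + cos φ sin λ·ΔY + sin φ·ΔZ = (0.904559)(-0.502587)(-644) + (0.904559)(0.864527)(456) + (-0.426348)(167) = 578.17 m.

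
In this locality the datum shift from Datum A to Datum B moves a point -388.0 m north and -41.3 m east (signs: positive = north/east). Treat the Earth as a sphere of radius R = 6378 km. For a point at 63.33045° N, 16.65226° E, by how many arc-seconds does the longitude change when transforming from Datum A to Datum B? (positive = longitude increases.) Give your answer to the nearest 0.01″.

At latitude 63.33045°, cos φ = 0.448844.
One radian of longitude at latitude φ spans R cos φ, so Δλ = ΔE / (R cos φ) = -41.3 / (6378000 × 0.448844) = -1.4427e-05 rad = -2.976″.

Δλ = -2.98″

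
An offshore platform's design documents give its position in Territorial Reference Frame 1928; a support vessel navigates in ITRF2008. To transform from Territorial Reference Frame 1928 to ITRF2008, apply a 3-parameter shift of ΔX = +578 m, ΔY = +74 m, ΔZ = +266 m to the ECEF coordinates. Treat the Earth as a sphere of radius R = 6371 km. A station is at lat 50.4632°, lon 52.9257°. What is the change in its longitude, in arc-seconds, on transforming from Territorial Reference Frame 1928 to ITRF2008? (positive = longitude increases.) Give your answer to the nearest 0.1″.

sin φ = 0.771216, cos φ = 0.636574, sin λ = 0.797854, cos λ = 0.602850.
East component: ΔE = −sin λ·ΔX + cos λ·ΔY = −(0.797854)(578) + (0.602850)(74) = -416.55 m.
1° of latitude spans πR/180 = 111195 m; at latitude φ, 1° of longitude spans that × cos φ = 70783.8 m, so Δλ = -416.55 / 70783.8 × 3600 = -21.185″.

Δλ = -21.2″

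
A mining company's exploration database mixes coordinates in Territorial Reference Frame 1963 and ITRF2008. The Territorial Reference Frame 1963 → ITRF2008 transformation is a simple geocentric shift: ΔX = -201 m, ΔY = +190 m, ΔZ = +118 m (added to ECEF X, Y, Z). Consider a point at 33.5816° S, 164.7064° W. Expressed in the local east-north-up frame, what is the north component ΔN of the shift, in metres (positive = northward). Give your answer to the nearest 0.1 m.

The local north axis is (−sin φ cos λ, −sin φ sin λ, cos φ), giving ΔN = 107.241 − 27.720 + 98.306 = 177.83 m.

ΔN = 177.8 m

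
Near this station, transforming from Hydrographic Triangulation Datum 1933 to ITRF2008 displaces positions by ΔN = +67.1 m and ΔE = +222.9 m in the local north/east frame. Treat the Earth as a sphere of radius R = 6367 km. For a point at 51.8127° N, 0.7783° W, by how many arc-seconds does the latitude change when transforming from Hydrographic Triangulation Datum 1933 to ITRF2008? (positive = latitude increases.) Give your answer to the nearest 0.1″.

On a sphere of radius R, 1 rad of latitude = R, so Δφ = ΔN / R = 67.1 / 6367000 = 1.0539e-05 rad = 2.174″.

Δφ = 2.2″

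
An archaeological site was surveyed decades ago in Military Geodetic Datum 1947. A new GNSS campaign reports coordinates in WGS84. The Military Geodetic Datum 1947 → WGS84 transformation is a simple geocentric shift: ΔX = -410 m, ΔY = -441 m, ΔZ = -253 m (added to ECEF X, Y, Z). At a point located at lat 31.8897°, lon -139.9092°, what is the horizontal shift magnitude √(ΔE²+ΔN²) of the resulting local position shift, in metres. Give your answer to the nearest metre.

The local east axis at (φ, λ) is (−sin λ, cos λ, 0), so ΔE = −sin(-139.9092°)·(-410) + cos(-139.9092°)·(-441) = 73.34 m.
The local north axis is (−sin φ cos λ, −sin φ sin λ, cos φ), giving ΔN = -165.702 − 150.035 − 214.814 = -530.55 m.
Horizontal magnitude = √(ΔE² + ΔN²) = √(73.34² + (-530.55)²) = 535.60 m.

536 m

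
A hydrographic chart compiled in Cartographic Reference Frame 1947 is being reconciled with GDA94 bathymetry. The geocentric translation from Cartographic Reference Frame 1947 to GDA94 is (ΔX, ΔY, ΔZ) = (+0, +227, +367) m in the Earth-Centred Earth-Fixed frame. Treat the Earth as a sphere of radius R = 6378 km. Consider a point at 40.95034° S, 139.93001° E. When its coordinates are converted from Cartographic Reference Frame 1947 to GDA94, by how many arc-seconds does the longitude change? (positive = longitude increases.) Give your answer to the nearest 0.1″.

Δλ = -7.4″

sin φ = -0.655405, cos φ = 0.755278, sin λ = 0.643723, cos λ = -0.765259.
East component: ΔE = −sin λ·ΔX + cos λ·ΔY = −(0.643723)(0) + (-0.765259)(227) = -173.71 m.
1° of latitude spans πR/180 = 111317 m; at latitude φ, 1° of longitude spans that × cos φ = 84075.3 m, so Δλ = -173.71 / 84075.3 × 3600 = -7.438″.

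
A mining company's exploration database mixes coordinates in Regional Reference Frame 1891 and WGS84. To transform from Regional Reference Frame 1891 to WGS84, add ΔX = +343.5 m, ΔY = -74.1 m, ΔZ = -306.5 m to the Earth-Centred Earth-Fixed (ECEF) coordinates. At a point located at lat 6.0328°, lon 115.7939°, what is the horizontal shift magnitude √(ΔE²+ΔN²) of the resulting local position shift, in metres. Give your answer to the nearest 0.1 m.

At φ = 6.0328°, λ = 115.7939°: sin φ = 0.105098, cos φ = 0.994462, sin λ = 0.900365, cos λ = -0.435135.
ΔE = −sin λ·ΔX + cos λ·ΔY = −(0.900365)·(343.5) + (-0.435135)·(-74.1) = -277.03 m.
ΔN = −sin φ cos λ·ΔX − sin φ sin λ·ΔY + cos φ·ΔZ = −(0.105098)(-0.435135)(343.5) − (0.105098)(0.900365)(-74.1) + (0.994462)(-306.5) = -282.08 m.
Horizontal magnitude = √(ΔE² + ΔN²) = √((-277.03)² + (-282.08)²) = 395.37 m.

395.4 m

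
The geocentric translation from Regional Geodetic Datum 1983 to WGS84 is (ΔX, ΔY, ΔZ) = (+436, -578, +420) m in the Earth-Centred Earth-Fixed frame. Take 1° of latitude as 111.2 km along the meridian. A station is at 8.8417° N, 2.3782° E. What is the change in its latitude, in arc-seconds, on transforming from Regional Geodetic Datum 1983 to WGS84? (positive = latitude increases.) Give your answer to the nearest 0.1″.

Δφ = 11.4″

sin φ = 0.153705, cos φ = 0.988117, sin λ = 0.041496, cos λ = 0.999139.
North component: ΔN = −sin φ cos λ·ΔX − sin φ sin λ·ΔY + cos φ·ΔZ = −(0.153705)(0.999139)(436) − (0.153705)(0.041496)(-578) + (0.988117)(420) = 351.74 m.
1° of latitude spans 111200 m, so Δφ = 351.74 / 111200 × 3600 = 11.387″.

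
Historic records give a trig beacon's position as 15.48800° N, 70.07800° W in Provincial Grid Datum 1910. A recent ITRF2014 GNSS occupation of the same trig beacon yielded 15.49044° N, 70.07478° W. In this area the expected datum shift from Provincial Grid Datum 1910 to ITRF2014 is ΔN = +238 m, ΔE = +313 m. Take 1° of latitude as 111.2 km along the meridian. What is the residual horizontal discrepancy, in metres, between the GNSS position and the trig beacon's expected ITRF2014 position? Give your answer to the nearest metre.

46 m

Observed coordinate differences: Δφ = +0.00244°, Δλ = +0.00322°.
Converting to metres (1° lat = 111200 m, cos φ = 0.963686): observed ΔN = 271.3 m, observed ΔE = 345.1 m.
Subtracting the expected shift leaves a residual of 271.3 − (238) = 33.3 m north and 345.1 − (313) = 32.1 m east.
Residual distance = √(33.3² + 32.1²) = 46.2 m.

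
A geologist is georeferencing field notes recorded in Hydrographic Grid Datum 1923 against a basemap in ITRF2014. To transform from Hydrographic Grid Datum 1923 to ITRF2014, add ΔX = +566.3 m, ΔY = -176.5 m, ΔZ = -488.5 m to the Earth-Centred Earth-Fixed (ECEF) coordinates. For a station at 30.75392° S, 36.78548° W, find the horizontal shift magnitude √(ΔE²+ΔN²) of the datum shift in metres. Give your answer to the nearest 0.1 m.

The local east axis at (φ, λ) is (−sin λ, cos λ, 0), so ΔE = −sin(-36.78548°)·566.3 + cos(-36.78548°)·(-176.5) = 197.76 m.
The local north axis is (−sin φ cos λ, −sin φ sin λ, cos φ), giving ΔN = 231.919 + 54.046 − 419.803 = -133.84 m.
Horizontal magnitude = √(ΔE² + ΔN²) = √(197.76² + (-133.84)²) = 238.79 m.

238.8 m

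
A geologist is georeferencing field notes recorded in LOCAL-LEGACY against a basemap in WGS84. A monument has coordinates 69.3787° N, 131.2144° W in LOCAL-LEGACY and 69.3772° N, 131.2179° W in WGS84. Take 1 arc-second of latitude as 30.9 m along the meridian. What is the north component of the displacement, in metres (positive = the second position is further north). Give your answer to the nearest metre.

ΔN = -167 m

Δφ = 69.3772° − 69.3787° = -0.0015°; Δλ = -131.2179° − -131.2144° = -0.0035°.
1° of latitude = 3600 × 30.90 = 111240 m.
ΔN = Δφ × 111240 = -166.9 m; ΔE = Δλ × 111240 × cos(69.3787°) = -0.0035 × 111240 × 0.352190 = -137.1 m.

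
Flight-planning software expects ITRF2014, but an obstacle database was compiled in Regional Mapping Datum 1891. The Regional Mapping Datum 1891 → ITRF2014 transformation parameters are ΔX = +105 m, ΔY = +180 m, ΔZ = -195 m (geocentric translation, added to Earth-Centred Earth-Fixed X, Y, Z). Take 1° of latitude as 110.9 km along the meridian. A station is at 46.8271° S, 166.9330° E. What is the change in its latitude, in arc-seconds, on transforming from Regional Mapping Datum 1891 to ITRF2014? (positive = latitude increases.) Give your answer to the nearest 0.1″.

Δφ = -5.8″

sin φ = -0.729292, cos φ = 0.684202, sin λ = 0.226090, cos λ = -0.974106.
North component: ΔN = −sin φ cos λ·ΔX − sin φ sin λ·ΔY + cos φ·ΔZ = −(-0.729292)(-0.974106)(105) − (-0.729292)(0.226090)(180) + (0.684202)(-195) = -178.33 m.
1° of latitude spans 110900 m, so Δφ = -178.33 / 110900 × 3600 = -5.789″.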